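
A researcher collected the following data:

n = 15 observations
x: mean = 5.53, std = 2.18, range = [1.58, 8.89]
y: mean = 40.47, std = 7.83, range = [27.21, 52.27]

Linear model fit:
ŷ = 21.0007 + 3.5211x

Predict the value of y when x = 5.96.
ŷ = 41.9865

x = 5.96 lies inside the observed range [1.58, 8.89], so the fitted equation applies directly:

ŷ = 21.0007 + 3.5211 × 5.96
ŷ = 21.0007 + 20.9858
ŷ = 41.9865

This is the fitted mean response at that x — an individual observation would come with a wider prediction interval.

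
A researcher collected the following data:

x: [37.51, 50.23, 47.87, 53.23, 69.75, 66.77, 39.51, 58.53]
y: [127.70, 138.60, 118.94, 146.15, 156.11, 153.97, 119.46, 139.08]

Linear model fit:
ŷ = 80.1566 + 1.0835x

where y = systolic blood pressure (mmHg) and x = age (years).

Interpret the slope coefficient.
An increase of one year in age is associated with a 1.0835 mmHg increase in predicted blood pressure.

The slope β₁ = 1.0835 gives the rate at which the fitted blood pressure changes with age.

Interpretation:
- Age up by 1 year → predicted blood pressure increases by 1.0835 mmHg
- The effect is assumed constant over the observed range of x (linearity)
- The slope describes association in these data, not necessarily a causal effect

The intercept β₀ = 80.1566 is the predicted blood pressure when age = 0; since the smallest observed x is 37.51, this is an extrapolation and mainly anchors the line.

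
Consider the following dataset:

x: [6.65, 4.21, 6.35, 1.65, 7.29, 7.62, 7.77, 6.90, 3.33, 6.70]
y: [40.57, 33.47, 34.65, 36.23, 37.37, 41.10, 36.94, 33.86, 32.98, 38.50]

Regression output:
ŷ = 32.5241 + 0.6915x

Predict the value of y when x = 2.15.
ŷ = 34.0108

Plug x = 2.15 into the fitted line:

ŷ = 32.5241 + 0.6915 × 2.15
ŷ = 32.5241 + 1.4867
ŷ = 34.0108

This is the fitted mean response at that x — an individual observation would come with a wider prediction interval.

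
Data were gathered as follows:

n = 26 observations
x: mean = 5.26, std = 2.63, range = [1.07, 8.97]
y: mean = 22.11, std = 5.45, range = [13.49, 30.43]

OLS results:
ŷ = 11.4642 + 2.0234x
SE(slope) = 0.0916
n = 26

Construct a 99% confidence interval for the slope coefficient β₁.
The 99% CI for β₁ is (1.7672, 2.2796)

Confidence interval for the slope:

The 99% CI for β₁ is: β̂₁ ± t*(α/2, n-2) × SE(β̂₁)

Step 1: Find critical t-value
- Confidence level = 0.99
- Degrees of freedom = n - 2 = 26 - 2 = 24
- t*(α/2, 24) = 2.7969

Step 2: Calculate margin of error
Margin = 2.7969 × 0.0916 = 0.2562

Step 3: Construct interval
CI = 2.0234 ± 0.2562
CI = (1.7672, 2.2796)

Interpretation: intervals built this way capture the true β₁ in 99% of repeated samples; here the plausible range for the per-unit effect of x on y is 1.7672 to 2.2796.
Since 0 is outside the interval, a two-sided test at α = 0.01 would reject H₀: β₁ = 0.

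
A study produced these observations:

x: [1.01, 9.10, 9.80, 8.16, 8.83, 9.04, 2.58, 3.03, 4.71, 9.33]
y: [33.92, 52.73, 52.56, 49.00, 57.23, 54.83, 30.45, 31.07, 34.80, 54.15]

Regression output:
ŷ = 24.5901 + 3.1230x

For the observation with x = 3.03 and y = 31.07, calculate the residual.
Residual = -2.9828

The residual is the difference between the actual value and the predicted value:

Residual = y - ŷ

Step 1: Calculate predicted value
ŷ = 24.5901 + 3.1230 × 3.03
ŷ = 34.0528

Step 2: Calculate residual
Residual = 31.07 - 34.0528
Residual = -2.9828

Sign check: y < ŷ, so the point is below the line and the fit overestimates here.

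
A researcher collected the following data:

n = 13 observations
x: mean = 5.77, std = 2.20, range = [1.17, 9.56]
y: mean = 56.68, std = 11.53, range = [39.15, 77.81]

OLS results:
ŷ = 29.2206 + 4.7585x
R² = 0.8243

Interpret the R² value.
R² = 0.8243 means 82.43% of the variation in y is explained by the linear relationship with x. This indicates a strong fit.

R² = 1 − SS_res/SS_tot compares the residual scatter to the total scatter of y about its mean.

Here R² = 0.8243:
- Explained: 82.43% of the variation in y
- Unexplained (residual): 100% − 82.43% = 17.57%
- Rule of thumb (below 0.3 weak; 0.3 to below 0.7 moderate; 0.7 and above strong) → strong

Calculation: R² = 1 − (SS_res / SS_tot), where SS_res is the sum of squared residuals and SS_tot the total sum of squares.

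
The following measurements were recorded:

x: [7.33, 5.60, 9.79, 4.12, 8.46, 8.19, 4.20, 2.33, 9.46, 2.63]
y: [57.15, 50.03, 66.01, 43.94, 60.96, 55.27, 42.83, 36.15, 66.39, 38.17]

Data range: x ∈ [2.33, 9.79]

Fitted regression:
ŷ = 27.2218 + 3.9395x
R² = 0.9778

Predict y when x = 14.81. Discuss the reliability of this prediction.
ŷ = 85.5658 (extrapolation — x = 14.81 lies outside [2.33, 9.79], so reliability is low).

Prediction calculation:
ŷ = 27.2218 + 3.9395 × 14.81
ŷ = 85.5658

Reliability:
- Data range: x ∈ [2.33, 9.79]
- Prediction point: x = 14.81 is 5.02 units above the observed range → this is EXTRAPOLATION, not interpolation

Why that matters here:
- Real relationships often flatten, saturate, or turn nonlinear at extremes
- R² describes fit only over the sampled x values; it says nothing about behaviour beyond them

A defensible statement: 'if the linear trend continued to x = 14.81, y would be about 85.5658' — the premise is untested.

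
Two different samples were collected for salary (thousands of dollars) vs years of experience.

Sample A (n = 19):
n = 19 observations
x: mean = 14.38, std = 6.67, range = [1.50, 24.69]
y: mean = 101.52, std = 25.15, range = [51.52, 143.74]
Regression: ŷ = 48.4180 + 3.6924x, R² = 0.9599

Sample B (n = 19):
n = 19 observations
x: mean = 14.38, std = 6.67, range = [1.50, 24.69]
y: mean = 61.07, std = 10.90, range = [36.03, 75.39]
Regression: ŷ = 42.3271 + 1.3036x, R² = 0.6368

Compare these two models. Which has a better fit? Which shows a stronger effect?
Model A has the better fit (R² = 0.9599 vs 0.6368). Model A shows the stronger effect (|β₁| = 3.6924 vs 1.3036).

Model Comparison:

Which explains more variance? (R²)
- Model A: R² = 0.9599 → 95.99% of variance in salary explained
- Model B: R² = 0.6368 → 63.68% of variance in salary explained
- 0.9599 > 0.6368 → Model A has the better fit

Which has the larger per-year effect? (|β₁|)
- Model A: β₁ = 3.6924 → predicted salary rises 3.6924 thousand dollars per additional year of experience
- Model B: β₁ = 1.3036 → predicted salary rises 1.3036 thousand dollars per additional year of experience
- |3.6924| > |1.3036| → Model A shows the stronger marginal effect

Note: The two samples could reflect different populations, time periods, or measurement quality.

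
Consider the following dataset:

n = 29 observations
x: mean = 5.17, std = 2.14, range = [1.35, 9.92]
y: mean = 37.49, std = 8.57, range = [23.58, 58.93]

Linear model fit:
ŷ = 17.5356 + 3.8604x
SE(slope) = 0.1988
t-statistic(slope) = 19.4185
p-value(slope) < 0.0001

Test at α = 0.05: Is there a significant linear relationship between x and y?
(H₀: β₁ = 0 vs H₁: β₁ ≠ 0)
Since p-value < 0.0001 < α = 0.05, reject H₀ — the slope is significantly different from 0.

Hypothesis test for the slope coefficient:

H₀: β₁ = 0 (no linear relationship)
H₁: β₁ ≠ 0 (linear relationship exists)

Test statistic: t = β̂₁ / SE(β̂₁) = 3.8604 / 0.1988 = 19.4185

The p-value (<0.0001) is the probability, under H₀, of a t-statistic at least as extreme as |t| = 19.4185 (two-sided, df = n − 2 = 27).

Decision rule: reject H₀ if p-value < α.
p-value < 0.0001 < α = 0.05 → reject H₀.

Conclusion: the linear association between x and y is significant at the 5% level.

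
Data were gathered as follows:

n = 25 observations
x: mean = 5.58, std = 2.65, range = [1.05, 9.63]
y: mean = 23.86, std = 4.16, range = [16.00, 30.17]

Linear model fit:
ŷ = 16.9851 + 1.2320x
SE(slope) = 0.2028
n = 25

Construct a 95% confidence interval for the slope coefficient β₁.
The 95% CI for β₁ is (0.8125, 1.6515)

Confidence interval for the slope:

The 95% CI for β₁ is: β̂₁ ± t*(α/2, n-2) × SE(β̂₁)

Step 1: Find critical t-value
- Confidence level = 0.95
- Degrees of freedom = n - 2 = 25 - 2 = 23
- t*(α/2, 23) = 2.0687

Step 2: Calculate margin of error
Margin = 2.0687 × 0.2028 = 0.4195

Step 3: Construct interval
CI = 1.2320 ± 0.4195
CI = (0.8125, 1.6515)

Interpretation: each one-unit increase in x is associated with a change in mean y of between 0.8125 and 1.6515, with 95% confidence.
The interval does not include 0, suggesting a significant linear relationship.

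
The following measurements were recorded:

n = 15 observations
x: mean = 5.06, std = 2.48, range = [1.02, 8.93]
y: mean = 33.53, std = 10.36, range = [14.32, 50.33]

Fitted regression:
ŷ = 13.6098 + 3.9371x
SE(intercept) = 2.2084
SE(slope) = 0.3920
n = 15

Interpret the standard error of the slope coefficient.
SE(β̂₁) = 0.3920 is the estimated standard deviation of the slope estimate across repeated samples; relative to β̂₁ = 3.9371 that is 10.0%, a precise estimate.

SE(β̂₁) = 0.3920 says: if we drew many samples of n = 15 from the same population and refit each time, the fitted slopes would scatter with a standard deviation of roughly 0.3920 around the true β₁.

Relative precision:
- SE / |β̂₁| = 0.3920 / 3.9371 = 10.0%
- Rule of thumb (under 20%: precise; 20% to under 50%: moderately precise; 50% or more: imprecise) → precise

Link to the t-test: t = β̂₁ / SE(β̂₁) = 3.9371 / 0.3920 = 10.0436, the statistic for H₀: β₁ = 0.

What drives SE(β̂₁): larger n (here n = 15) → smaller SE; more residual scatter → larger SE.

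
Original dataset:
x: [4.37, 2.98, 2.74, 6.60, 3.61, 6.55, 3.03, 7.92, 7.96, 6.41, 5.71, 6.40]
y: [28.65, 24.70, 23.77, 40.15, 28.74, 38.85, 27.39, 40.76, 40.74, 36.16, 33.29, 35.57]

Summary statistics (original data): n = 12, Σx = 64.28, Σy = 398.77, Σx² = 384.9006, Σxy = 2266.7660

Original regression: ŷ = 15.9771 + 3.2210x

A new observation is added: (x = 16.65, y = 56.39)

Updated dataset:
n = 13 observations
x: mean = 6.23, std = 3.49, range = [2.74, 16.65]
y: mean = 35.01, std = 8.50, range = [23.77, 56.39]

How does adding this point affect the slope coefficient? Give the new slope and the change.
Adding the point moves β₁ from 3.2210 to 2.3506, i.e. it decreases by 0.8704 (-27.0%).

The new point has HIGH LEVERAGE: x = 16.65 is far from the original mean x̄ = 64.28/12 ≈ 5.36 (original range [2.74, 7.96]).

Step 1: Update the sums with the new point (n goes from 12 to 13)
Σx  = 64.28 + 16.65 = 80.93
Σy  = 398.77 + 56.39 = 455.16
Σx² = 384.9006 + 16.65² = 384.9006 + 277.2225 = 662.1231
Σxy = 2266.7660 + 16.65×56.39 = 2266.7660 + 938.8935 = 3205.6595

Step 2: Recompute the slope with b₁ = (nΣxy − ΣxΣy) / (nΣx² − (Σx)²)
Numerator   = 13×3205.6595 − 80.93×455.16 = 41673.5735 − 36836.0988 = 4837.4747
Denominator = 13×662.1231 − 80.93² = 8607.6003 − 6549.6649 = 2057.9354
b₁(new) = 4837.4747 / 2057.9354 = 2.3506

(Same formula on the original sums: (12×2266.7660 − 64.28×398.77) / (12×384.9006 − 64.28²) = 1568.2564 / 486.8888 = 3.2210, matching the given fit.)

Step 3: Change in slope
Δβ₁ = 2.3506 − 3.2210 = -0.8704
Relative change = -0.8704 / 3.2210 × 100% = -27.0%
→ the slope decreases when the point is added.

A high-leverage point only changes the slope if it is off the original line; here y = 56.39 is below the original trend, so the slope decreases.
In practice: examine leverage (hᵢ) and Cook's distance rather than deleting it automatically.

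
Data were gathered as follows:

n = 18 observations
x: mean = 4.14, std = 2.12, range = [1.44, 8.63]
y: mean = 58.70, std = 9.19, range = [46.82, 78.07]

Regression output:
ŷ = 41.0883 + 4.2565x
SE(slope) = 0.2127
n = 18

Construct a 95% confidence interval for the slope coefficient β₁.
The 95% CI for β₁ is (3.8056, 4.7074)

Confidence interval for the slope:

The 95% CI for β₁ is: β̂₁ ± t*(α/2, n-2) × SE(β̂₁)

Step 1: Find critical t-value
- Confidence level = 0.95
- Degrees of freedom = n - 2 = 18 - 2 = 16
- t*(α/2, 16) = 2.1199

Step 2: Calculate margin of error
Margin = 2.1199 × 0.2127 = 0.4509

Step 3: Construct interval
CI = 4.2565 ± 0.4509
CI = (3.8056, 4.7074)

Interpretation: each one-unit increase in x is associated with a change in mean y of between 3.8056 and 4.7074, with 95% confidence.
Since 0 is outside the interval, a two-sided test at α = 0.05 would reject H₀: β₁ = 0.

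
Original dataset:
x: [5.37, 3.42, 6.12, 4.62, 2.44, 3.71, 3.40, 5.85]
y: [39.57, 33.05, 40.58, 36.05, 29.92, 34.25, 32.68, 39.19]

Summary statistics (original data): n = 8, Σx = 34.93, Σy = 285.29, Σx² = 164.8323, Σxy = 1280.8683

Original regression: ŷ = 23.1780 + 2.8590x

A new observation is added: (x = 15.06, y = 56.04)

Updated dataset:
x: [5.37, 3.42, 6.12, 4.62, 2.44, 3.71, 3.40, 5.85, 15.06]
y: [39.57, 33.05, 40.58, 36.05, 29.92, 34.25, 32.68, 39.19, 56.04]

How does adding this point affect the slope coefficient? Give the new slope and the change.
Adding the point moves β₁ from 2.8590 to 2.0087, i.e. it decreases by 0.8503 (-29.7%).

The new point has HIGH LEVERAGE: x = 15.06 is far from the original mean x̄ = 34.93/8 ≈ 4.37 (original range [2.44, 6.12]).

Step 1: Update the sums with the new point (n goes from 8 to 9)
Σx  = 34.93 + 15.06 = 49.99
Σy  = 285.29 + 56.04 = 341.33
Σx² = 164.8323 + 15.06² = 164.8323 + 226.8036 = 391.6359
Σxy = 1280.8683 + 15.06×56.04 = 1280.8683 + 843.9624 = 2124.8307

Step 2: Recompute the slope with b₁ = (nΣxy − ΣxΣy) / (nΣx² − (Σx)²)
Numerator   = 9×2124.8307 − 49.99×341.33 = 19123.4763 − 17063.0867 = 2060.3896
Denominator = 9×391.6359 − 49.99² = 3524.7231 − 2499.0001 = 1025.7230
b₁(new) = 2060.3896 / 1025.7230 = 2.0087

(Same formula on the original sums: (8×1280.8683 − 34.93×285.29) / (8×164.8323 − 34.93²) = 281.7667 / 98.5535 = 2.8590, matching the given fit.)

Step 3: Change in slope
Δβ₁ = 2.0087 − 2.8590 = -0.8503
Relative change = -0.8503 / 2.8590 × 100% = -29.7%
→ the slope decreases when the point is added.

A high-leverage point only changes the slope if it is off the original line; here y = 56.04 is below the original trend, so the slope decreases.
In practice: investigate whether it comes from the same population as the rest of the sample.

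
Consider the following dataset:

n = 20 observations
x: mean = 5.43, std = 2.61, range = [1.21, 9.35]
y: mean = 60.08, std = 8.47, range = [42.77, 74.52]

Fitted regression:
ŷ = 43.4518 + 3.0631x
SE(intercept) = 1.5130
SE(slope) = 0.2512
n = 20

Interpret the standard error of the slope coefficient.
SE(slope) = 0.2512 measures the uncertainty in the estimated slope. The coefficient is estimated precisely (SE/|β̂₁| = 8.2%).

SE(β̂₁) = 0.2512 says: if we drew many samples of n = 20 from the same population and refit each time, the fitted slopes would scatter with a standard deviation of roughly 0.2512 around the true β₁.

Relative precision:
- SE / |β̂₁| = 0.2512 / 3.0631 = 8.2%
- Rule of thumb (under 20%: precise; 20% to under 50%: moderately precise; 50% or more: imprecise) → precise

Link to interval estimation: a confidence interval for β₁ is β̂₁ ± t* × 0.2512, so SE sets the half-width per unit of t*.

What drives SE(β̂₁): wider spread of x values → smaller SE; more residual scatter → larger SE; larger n (here n = 20) → smaller SE.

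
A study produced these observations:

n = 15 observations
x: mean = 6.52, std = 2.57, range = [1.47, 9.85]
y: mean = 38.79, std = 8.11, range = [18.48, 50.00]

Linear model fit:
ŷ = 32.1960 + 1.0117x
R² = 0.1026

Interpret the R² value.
R² = 0.1026 means 10.26% of the variation in y is explained by the linear relationship with x. This indicates a weak fit.

R² (coefficient of determination) measures the proportion of variance in y explained by the regression model.

Here R² = 0.1026:
- Explained: 10.26% of the variation in y
- Unexplained (residual): 100% − 10.26% = 89.74%
- Rule of thumb (below 0.3 weak; 0.3 to below 0.7 moderate; 0.7 and above strong) → weak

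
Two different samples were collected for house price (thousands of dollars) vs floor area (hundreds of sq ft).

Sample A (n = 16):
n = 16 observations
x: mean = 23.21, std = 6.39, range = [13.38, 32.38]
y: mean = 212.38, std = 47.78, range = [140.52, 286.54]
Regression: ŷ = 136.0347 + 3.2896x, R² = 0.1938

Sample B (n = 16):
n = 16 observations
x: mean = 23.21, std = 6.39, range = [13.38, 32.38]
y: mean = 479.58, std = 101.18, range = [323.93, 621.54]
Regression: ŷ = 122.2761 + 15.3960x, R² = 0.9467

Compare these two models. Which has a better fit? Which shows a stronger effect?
Model B has the better fit (R² = 0.9467 vs 0.1938). Model B shows the stronger effect (|β₁| = 15.3960 vs 3.2896).

Model Comparison:

Which explains more variance? (R²)
- Model A: R² = 0.1938 → 19.38% of variance in house price explained
- Model B: R² = 0.9467 → 94.67% of variance in house price explained
- 0.9467 > 0.1938 → Model B has the better fit

Effect size (slope magnitude):
- Model A: β₁ = 3.2896 → predicted house price rises 3.2896 thousand dollars per additional hundred sq ft of floor area
- Model B: β₁ = 15.3960 → predicted house price rises 15.3960 thousand dollars per additional hundred sq ft of floor area
- |3.2896| < |15.3960| → Model B shows the stronger marginal effect

Note: The two samples could reflect different populations, time periods, or measurement quality.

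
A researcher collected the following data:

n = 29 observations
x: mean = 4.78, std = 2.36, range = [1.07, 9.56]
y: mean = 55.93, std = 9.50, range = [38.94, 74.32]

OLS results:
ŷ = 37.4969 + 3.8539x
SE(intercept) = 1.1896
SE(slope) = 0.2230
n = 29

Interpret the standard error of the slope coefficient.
SE(β̂₁) = 0.2230 is the estimated standard deviation of the slope estimate across repeated samples; relative to β̂₁ = 3.8539 that is 5.8%, a precise estimate.

What SE measures:
- The standard error quantifies the sampling variability of the coefficient estimate
- It is the estimated standard deviation of β̂₁ across hypothetical repeated samples of the same size
- Smaller SE → more precise estimate

Relative precision:
- SE / |β̂₁| = 0.2230 / 3.8539 = 5.8%
- Rule of thumb (under 20%: precise; 20% to under 50%: moderately precise; 50% or more: imprecise) → precise

Link to the t-test: t = β̂₁ / SE(β̂₁) = 3.8539 / 0.2230 = 17.2821, the statistic for H₀: β₁ = 0.

What drives SE(β̂₁): more residual scatter → larger SE; wider spread of x values → smaller SE; larger n (here n = 29) → smaller SE.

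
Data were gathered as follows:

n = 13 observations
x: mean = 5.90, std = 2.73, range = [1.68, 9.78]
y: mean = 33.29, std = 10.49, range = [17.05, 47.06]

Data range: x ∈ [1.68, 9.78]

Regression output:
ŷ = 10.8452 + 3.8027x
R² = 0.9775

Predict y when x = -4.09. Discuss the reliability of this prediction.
ŷ = -4.7078 (extrapolation — x = -4.09 lies outside [1.68, 9.78], so reliability is low).

Prediction calculation:
ŷ = 10.8452 + 3.8027 × (-4.09)
ŷ = -4.7078

Reliability:
- Data range: x ∈ [1.68, 9.78]
- Prediction point: x = -4.09 is 5.77 units below the observed range → this is EXTRAPOLATION, not interpolation

Why that matters here:
- There are no observations near this x to validate the fitted line there
- The standard error of prediction grows with (x − x̄)², and x = -4.09 is far from x̄ = 5.90
- Real relationships often flatten, saturate, or turn nonlinear at extremes

The R² = 0.9775 only validates the fit within [1.68, 9.78]; treat ŷ = -4.7078 with caution.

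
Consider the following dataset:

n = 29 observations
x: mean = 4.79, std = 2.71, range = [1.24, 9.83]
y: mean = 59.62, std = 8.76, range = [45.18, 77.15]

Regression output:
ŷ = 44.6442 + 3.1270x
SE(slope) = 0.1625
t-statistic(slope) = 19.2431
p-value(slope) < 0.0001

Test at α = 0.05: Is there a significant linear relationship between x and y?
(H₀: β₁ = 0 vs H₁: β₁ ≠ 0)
Since p-value < 0.0001 < α = 0.05, reject H₀ — the slope is significantly different from 0.

Hypothesis test for the slope coefficient:

H₀: β₁ = 0 (no linear relationship)
H₁: β₁ ≠ 0 (linear relationship exists)

Test statistic: t = β̂₁ / SE(β̂₁) = 3.1270 / 0.1625 = 19.2431

The p-value (<0.0001) is the probability, under H₀, of a t-statistic at least as extreme as |t| = 19.2431 (two-sided, df = n − 2 = 27).

Decision rule: reject H₀ if p-value < α.
p-value < 0.0001 < α = 0.05 → reject H₀.

There is sufficient evidence at the 5% significance level to conclude that a linear relationship exists between x and y.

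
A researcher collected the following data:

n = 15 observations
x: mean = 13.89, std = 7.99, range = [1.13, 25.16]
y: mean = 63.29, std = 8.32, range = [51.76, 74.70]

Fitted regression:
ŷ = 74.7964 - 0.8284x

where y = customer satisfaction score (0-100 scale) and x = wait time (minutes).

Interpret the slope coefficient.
For each additional minute of wait time, predicted satisfaction score decreases by approximately 0.8284 points.

The slope β₁ = -0.8284 gives the rate at which the fitted satisfaction score changes with wait time.

Interpretation:
- Wait time up by 1 minute → predicted satisfaction score decreases by 0.8284 points
- This is a linear approximation: the same per-unit change is assumed across the whole observed x range
- The slope describes association in these data, not necessarily a causal effect

(β₀ = 74.7964 is the fitted value at x = 0 and is not part of the slope interpretation.)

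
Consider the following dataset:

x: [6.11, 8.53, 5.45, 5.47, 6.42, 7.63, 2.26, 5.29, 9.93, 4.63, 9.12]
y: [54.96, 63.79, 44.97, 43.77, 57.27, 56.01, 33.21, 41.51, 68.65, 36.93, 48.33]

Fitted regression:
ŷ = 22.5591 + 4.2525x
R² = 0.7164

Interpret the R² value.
The model explains 71.64% of the variance in y (R² = 0.7164), leaving 28.36% unexplained; the fit is strong.

R² (coefficient of determination) measures the proportion of variance in y explained by the regression model.

Here R² = 0.7164:
- Explained: 71.64% of the variation in y
- Unexplained (residual): 100% − 71.64% = 28.36%
- Rule of thumb (below 0.3 weak; 0.3 to below 0.7 moderate; 0.7 and above strong) → strong

Note: R² says nothing about causation, and a high R² does not by itself mean the linear form is appropriate — check the residuals.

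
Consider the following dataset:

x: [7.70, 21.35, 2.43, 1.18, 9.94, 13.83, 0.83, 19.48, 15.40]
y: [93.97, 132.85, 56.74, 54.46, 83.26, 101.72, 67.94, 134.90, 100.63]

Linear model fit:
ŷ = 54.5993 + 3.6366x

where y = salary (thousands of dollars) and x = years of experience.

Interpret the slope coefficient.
For each additional year of experience, predicted salary increases by approximately 3.6366 thousand dollars.

The slope coefficient β₁ = 3.6366 represents the marginal effect of experience on salary.

Interpretation:
- Experience up by 1 year → predicted salary increases by 3.6366 thousand dollars
- The effect is assumed constant over the observed range of x (linearity)

The intercept β₀ = 54.5993 is the predicted salary when experience = 0; since the smallest observed x is 0.83, this is an extrapolation and mainly anchors the line.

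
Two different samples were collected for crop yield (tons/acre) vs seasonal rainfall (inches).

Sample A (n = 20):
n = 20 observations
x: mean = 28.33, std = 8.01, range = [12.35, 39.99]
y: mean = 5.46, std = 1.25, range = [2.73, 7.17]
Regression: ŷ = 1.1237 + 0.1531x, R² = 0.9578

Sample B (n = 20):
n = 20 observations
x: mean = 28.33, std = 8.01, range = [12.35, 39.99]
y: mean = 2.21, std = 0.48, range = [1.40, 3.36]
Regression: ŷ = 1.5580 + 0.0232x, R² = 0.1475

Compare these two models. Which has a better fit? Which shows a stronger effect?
Model A has the better fit (R² = 0.9578 vs 0.1475). Model A shows the stronger effect (|β₁| = 0.1531 vs 0.0232).

Model Comparison:

Fit — compare R²:
- Model A: R² = 0.9578 → 95.78% of variance in crop yield explained
- Model B: R² = 0.1475 → 14.75% of variance in crop yield explained
- 0.9578 > 0.1475 → Model A has the better fit

Which has the larger per-inch effect? (|β₁|)
- Model A: β₁ = 0.1531 → predicted crop yield rises 0.1531 tons/acre per additional inch of rainfall
- Model B: β₁ = 0.0232 → predicted crop yield rises 0.0232 tons/acre per additional inch of rainfall
- |0.1531| > |0.0232| → Model A shows the stronger marginal effect

Note: The two samples could reflect different populations, time periods, or measurement quality.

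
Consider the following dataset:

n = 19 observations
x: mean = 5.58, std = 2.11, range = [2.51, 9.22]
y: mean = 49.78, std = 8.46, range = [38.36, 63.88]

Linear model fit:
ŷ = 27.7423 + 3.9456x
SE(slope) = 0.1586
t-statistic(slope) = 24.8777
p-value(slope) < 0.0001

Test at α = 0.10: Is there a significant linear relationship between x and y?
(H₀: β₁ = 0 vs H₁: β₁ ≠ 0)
Since p-value < 0.0001 < α = 0.10, reject H₀ — the slope is significantly different from 0.

Hypothesis test for the slope coefficient:

H₀: β₁ = 0 (no linear relationship)
H₁: β₁ ≠ 0 (linear relationship exists)

Test statistic: t = β̂₁ / SE(β̂₁) = 3.9456 / 0.1586 = 24.8777

The p-value (<0.0001) is the probability, under H₀, of a t-statistic at least as extreme as |t| = 24.8777 (two-sided, df = n − 2 = 17).

Decision rule: reject H₀ if p-value < α.
p-value < 0.0001 < α = 0.10 → reject H₀.

There is sufficient evidence at the 10% significance level to conclude that a linear relationship exists between x and y.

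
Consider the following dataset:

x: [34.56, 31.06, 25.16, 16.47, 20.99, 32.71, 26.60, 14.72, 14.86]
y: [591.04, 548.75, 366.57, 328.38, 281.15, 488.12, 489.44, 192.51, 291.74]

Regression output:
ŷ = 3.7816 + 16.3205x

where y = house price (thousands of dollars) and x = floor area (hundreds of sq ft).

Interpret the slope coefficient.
On average, house price is about 16.3205 thousand dollars higher for every extra hundred sq ft of floor area.

β₁ = 16.3205 is the change in predicted house price (thousand dollars) per additional hundred sq ft of floor area.

Interpretation:
- Floor area up by 1 hundred sq ft → predicted house price increases by 16.3205 thousand dollars
- The effect is assumed constant over the observed range of x (linearity)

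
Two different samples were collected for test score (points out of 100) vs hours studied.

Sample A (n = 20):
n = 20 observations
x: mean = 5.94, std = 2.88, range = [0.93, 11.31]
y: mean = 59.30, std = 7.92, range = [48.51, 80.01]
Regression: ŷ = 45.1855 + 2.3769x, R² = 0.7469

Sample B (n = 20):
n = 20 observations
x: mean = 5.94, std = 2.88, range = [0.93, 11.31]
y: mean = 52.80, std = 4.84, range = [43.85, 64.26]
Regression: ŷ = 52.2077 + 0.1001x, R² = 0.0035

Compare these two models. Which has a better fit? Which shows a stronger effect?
Model A has the better fit (R² = 0.7469 vs 0.0035). Model A shows the stronger effect (|β₁| = 2.3769 vs 0.1001).

Model Comparison:

Goodness of fit (R²):
- Model A: R² = 0.7469 → 74.69% of variance in test score explained
- Model B: R² = 0.0035 → 0.35% of variance in test score explained
- 0.7469 > 0.0035 → Model A has the better fit

Which has the larger per-hour effect? (|β₁|)
- Model A: β₁ = 2.3769 → predicted test score rises 2.3769 points per additional hour of study time
- Model B: β₁ = 0.1001 → predicted test score rises 0.1001 points per additional hour of study time
- |2.3769| > |0.1001| → Model A shows the stronger marginal effect

Notes:
- A steeper slope doesn't make a better model if the scatter around the line is large.
- R² measures how tightly points cluster around the line; β₁ measures how steep the line is — they answer different questions.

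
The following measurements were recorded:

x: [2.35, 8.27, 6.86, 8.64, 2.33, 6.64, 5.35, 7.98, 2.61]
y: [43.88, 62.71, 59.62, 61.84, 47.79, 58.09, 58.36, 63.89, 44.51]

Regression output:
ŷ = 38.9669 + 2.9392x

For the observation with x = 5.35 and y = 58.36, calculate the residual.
Residual = 3.6684

The residual is the difference between the actual value and the predicted value:

Residual = y - ŷ

Step 1: Calculate predicted value
ŷ = 38.9669 + 2.9392 × 5.35
ŷ = 54.6916

Step 2: Calculate residual
Residual = 58.36 - 54.6916
Residual = 3.6684

The residual is positive, so the observed y = 58.36 sits above the regression line (the line underestimates it by 3.6684).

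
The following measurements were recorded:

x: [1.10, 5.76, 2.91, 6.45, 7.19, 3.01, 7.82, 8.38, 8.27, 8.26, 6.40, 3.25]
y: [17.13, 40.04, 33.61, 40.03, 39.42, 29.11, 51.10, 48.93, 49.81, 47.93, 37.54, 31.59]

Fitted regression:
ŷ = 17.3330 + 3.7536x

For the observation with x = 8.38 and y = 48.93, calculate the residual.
Residual = 0.1418

The residual is the difference between the actual value and the predicted value:

Residual = y - ŷ

Step 1: Calculate predicted value
ŷ = 17.3330 + 3.7536 × 8.38
ŷ = 48.7882

Step 2: Calculate residual
Residual = 48.93 - 48.7882
Residual = 0.1418

The residual is positive, so the observed y = 48.93 sits above the regression line (the line underestimates it by 0.1418).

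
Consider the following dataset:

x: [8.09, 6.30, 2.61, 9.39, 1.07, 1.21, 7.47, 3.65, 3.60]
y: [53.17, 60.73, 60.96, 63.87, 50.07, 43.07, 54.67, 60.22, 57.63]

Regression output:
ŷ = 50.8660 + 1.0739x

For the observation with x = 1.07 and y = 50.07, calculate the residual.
Residual = -1.9451

The residual is the difference between the actual value and the predicted value:

Residual = y - ŷ

Step 1: Calculate predicted value
ŷ = 50.8660 + 1.0739 × 1.07
ŷ = 52.0151

Step 2: Calculate residual
Residual = 50.07 - 52.0151
Residual = -1.9451

Sign check: y < ŷ, so the point is below the line and the fit overestimates here.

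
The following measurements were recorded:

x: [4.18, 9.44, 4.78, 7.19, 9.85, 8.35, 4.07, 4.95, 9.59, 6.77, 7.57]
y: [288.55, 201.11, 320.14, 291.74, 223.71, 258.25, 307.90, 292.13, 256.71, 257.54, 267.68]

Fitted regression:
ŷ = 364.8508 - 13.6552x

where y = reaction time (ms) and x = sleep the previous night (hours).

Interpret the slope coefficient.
For each additional hour of sleep, predicted reaction time decreases by approximately 13.6552 ms.

β₁ = -13.6552 is the change in predicted reaction time (ms) per additional hour of sleep.

Interpretation:
- Sleep up by 1 hour → predicted reaction time decreases by 13.6552 ms
- The effect is assumed constant over the observed range of x (linearity)

The intercept β₀ = 364.8508 is the predicted reaction time when sleep = 0; since the smallest observed x is 4.07, this is an extrapolation and mainly anchors the line.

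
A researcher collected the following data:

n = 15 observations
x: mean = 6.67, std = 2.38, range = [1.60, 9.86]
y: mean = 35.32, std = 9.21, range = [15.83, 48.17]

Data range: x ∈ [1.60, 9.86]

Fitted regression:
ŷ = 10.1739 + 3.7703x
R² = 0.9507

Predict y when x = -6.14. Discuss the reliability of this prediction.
ŷ = -12.9757, but this is extrapolation (below the data range [1.60, 9.86]) and may be unreliable.

Prediction calculation:
ŷ = 10.1739 + 3.7703 × (-6.14)
ŷ = -12.9757

Reliability:
- Data range: x ∈ [1.60, 9.86]
- Prediction point: x = -6.14 is 7.74 units below the observed range → this is EXTRAPOLATION, not interpolation

Why that matters here:
- The standard error of prediction grows with (x − x̄)², and x = -6.14 is far from x̄ = 6.67
- R² describes fit only over the sampled x values; it says nothing about behaviour beyond them

A defensible statement: 'if the linear trend continued to x = -6.14, y would be about -12.9757' — the premise is untested.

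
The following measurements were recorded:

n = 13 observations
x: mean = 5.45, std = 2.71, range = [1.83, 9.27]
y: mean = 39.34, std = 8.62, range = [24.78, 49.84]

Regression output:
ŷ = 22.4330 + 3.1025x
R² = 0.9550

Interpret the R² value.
The model explains 95.50% of the variance in y (R² = 0.9550), leaving 4.50% unexplained; the fit is strong.

R² = 1 − SS_res/SS_tot compares the residual scatter to the total scatter of y about its mean.

Here R² = 0.9550:
- Explained: 95.50% of the variation in y
- Unexplained (residual): 100% − 95.50% = 4.50%
- Rule of thumb (below 0.3 weak; 0.3 to below 0.7 moderate; 0.7 and above strong) → strong

Note: R² never decreases when predictors are added, so it should not be used alone to compare models of different size.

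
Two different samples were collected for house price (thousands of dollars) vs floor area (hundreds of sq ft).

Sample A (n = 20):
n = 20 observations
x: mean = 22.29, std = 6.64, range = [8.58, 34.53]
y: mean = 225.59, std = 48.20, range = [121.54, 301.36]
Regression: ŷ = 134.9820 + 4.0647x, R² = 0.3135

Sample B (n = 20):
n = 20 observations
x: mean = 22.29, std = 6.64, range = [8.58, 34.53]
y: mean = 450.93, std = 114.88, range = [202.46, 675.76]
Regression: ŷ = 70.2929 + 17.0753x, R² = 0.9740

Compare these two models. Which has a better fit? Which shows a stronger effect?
Model B has the better fit (R² = 0.9740 vs 0.3135). Model B shows the stronger effect (|β₁| = 17.0753 vs 4.0647).

Model Comparison:

Fit — compare R²:
- Model A: R² = 0.3135 → 31.35% of variance in house price explained
- Model B: R² = 0.9740 → 97.40% of variance in house price explained
- 0.9740 > 0.3135 → Model B has the better fit

Effect size (slope magnitude):
- Model A: β₁ = 4.0647 → predicted house price rises 4.0647 thousand dollars per additional hundred sq ft of floor area
- Model B: β₁ = 17.0753 → predicted house price rises 17.0753 thousand dollars per additional hundred sq ft of floor area
- |4.0647| < |17.0753| → Model B shows the stronger marginal effect

Note: R² measures how tightly points cluster around the line; β₁ measures how steep the line is — they answer different questions.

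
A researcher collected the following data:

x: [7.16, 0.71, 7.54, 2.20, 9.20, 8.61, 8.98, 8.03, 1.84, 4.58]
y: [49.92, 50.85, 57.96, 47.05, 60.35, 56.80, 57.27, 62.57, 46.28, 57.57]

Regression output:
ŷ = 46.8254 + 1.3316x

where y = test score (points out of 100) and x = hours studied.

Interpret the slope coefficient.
For each additional hour of study time, predicted test score increases by approximately 1.3316 points.

The slope β₁ = 1.3316 gives the rate at which the fitted test score changes with study time.

Interpretation:
- Study time up by 1 hour → predicted test score increases by 1.3316 points
- This is a linear approximation: the same per-unit change is assumed across the whole observed x range
- The slope describes association in these data, not necessarily a causal effect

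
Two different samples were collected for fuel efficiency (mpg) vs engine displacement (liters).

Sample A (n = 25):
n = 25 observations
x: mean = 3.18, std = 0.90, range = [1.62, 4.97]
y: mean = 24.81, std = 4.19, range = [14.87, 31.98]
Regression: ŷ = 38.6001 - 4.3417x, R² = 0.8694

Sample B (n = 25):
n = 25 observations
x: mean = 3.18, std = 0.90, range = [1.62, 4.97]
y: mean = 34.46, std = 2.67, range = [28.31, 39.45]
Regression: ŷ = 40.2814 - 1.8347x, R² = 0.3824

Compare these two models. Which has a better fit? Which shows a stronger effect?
Model A has the better fit (R² = 0.8694 vs 0.3824). Model A shows the stronger effect (|β₁| = 4.3417 vs 1.8347).

Model Comparison:

Fit — compare R²:
- Model A: R² = 0.8694 → 86.94% of variance in fuel efficiency explained
- Model B: R² = 0.3824 → 38.24% of variance in fuel efficiency explained
- 0.8694 > 0.3824 → Model A has the better fit

Strength of effect — compare |β₁|:
- Model A: β₁ = -4.3417 → predicted fuel efficiency falls 4.3417 mpg per additional liter of engine displacement
- Model B: β₁ = -1.8347 → predicted fuel efficiency falls 1.8347 mpg per additional liter of engine displacement
- |-4.3417| > |-1.8347| → Model A shows the stronger marginal effect

Note: R² measures how tightly points cluster around the line; β₁ measures how steep the line is — they answer different questions.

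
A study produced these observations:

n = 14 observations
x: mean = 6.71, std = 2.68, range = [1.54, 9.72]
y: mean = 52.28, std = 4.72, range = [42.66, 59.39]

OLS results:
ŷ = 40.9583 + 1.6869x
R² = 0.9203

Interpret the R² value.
About 92.03% of the variability in y is accounted for by the regression on x (R² = 0.9203) — a strong linear fit.

The coefficient of determination R² is the fraction of the total variation in y that the fitted line accounts for.

Here R² = 0.9203:
- Explained: 92.03% of the variation in y
- Unexplained (residual): 100% − 92.03% = 7.97%
- Rule of thumb (below 0.3 weak; 0.3 to below 0.7 moderate; 0.7 and above strong) → strong

Calculation: R² = 1 − (SS_res / SS_tot), where SS_res is the sum of squared residuals and SS_tot the total sum of squares.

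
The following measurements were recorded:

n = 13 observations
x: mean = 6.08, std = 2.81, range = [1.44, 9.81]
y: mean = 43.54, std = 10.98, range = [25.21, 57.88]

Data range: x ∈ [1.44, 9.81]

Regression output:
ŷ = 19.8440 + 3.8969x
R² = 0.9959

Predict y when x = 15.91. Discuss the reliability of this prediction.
ŷ = 81.8437, but this is extrapolation (above the data range [1.44, 9.81]) and may be unreliable.

Prediction calculation:
ŷ = 19.8440 + 3.8969 × 15.91
ŷ = 81.8437

Reliability:
- Data range: x ∈ [1.44, 9.81]
- Prediction point: x = 15.91 is 6.10 units above the observed range → this is EXTRAPOLATION, not interpolation

Why that matters here:
- The linear relationship may not hold outside the observed range
- The standard error of prediction grows with (x − x̄)², and x = 15.91 is far from x̄ = 6.08
- R² describes fit only over the sampled x values; it says nothing about behaviour beyond them

A defensible statement: 'if the linear trend continued to x = 15.91, y would be about 81.8437' — the premise is untested.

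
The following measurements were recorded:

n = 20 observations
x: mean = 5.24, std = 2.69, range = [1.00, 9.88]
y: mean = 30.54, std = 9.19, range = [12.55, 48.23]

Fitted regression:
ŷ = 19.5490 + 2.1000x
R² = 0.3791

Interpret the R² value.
About 37.91% of the variability in y is accounted for by the regression on x (R² = 0.3791) — a moderate linear fit.

The coefficient of determination R² is the fraction of the total variation in y that the fitted line accounts for.

Here R² = 0.3791:
- Explained: 37.91% of the variation in y
- Unexplained (residual): 100% − 37.91% = 62.09%
- Rule of thumb (below 0.3 weak; 0.3 to below 0.7 moderate; 0.7 and above strong) → moderate

Calculation: R² = 1 − (SS_res / SS_tot), where SS_res is the sum of squared residuals and SS_tot the total sum of squares.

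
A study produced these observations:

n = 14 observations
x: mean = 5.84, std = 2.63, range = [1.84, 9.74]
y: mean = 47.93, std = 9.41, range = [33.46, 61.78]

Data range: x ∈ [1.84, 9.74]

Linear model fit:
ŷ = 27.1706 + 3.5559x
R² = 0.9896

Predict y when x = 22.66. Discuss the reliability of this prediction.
ŷ = 107.7473, but this is extrapolation (above the data range [1.84, 9.74]) and may be unreliable.

Prediction calculation:
ŷ = 27.1706 + 3.5559 × 22.66
ŷ = 107.7473

Reliability:
- Data range: x ∈ [1.84, 9.74]
- Prediction point: x = 22.66 is 12.92 units above the observed range → this is EXTRAPOLATION, not interpolation

Why that matters here:
- R² describes fit only over the sampled x values; it says nothing about behaviour beyond them
- Real relationships often flatten, saturate, or turn nonlinear at extremes

The R² = 0.9896 only validates the fit within [1.84, 9.74]; treat ŷ = 107.7473 with caution.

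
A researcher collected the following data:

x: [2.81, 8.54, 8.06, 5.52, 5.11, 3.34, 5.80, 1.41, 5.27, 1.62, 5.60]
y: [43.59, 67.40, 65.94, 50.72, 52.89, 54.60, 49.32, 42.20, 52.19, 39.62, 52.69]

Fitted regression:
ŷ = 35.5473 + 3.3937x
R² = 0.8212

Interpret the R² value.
The model explains 82.12% of the variance in y (R² = 0.8212), leaving 17.88% unexplained; the fit is strong.

The coefficient of determination R² is the fraction of the total variation in y that the fitted line accounts for.

Here R² = 0.8212:
- Explained: 82.12% of the variation in y
- Unexplained (residual): 100% − 82.12% = 17.88%
- Rule of thumb (below 0.3 weak; 0.3 to below 0.7 moderate; 0.7 and above strong) → strong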